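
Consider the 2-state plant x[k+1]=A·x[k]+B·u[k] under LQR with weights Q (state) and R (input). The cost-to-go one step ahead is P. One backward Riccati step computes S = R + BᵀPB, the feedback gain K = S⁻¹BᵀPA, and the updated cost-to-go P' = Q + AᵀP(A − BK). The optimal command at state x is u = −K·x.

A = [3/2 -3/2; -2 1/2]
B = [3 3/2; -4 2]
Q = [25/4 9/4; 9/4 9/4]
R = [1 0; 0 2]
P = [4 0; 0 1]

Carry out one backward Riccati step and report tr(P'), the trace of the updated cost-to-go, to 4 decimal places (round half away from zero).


9.0853

BᵀP = [12.0000 -4.0000; 6.0000 2.0000]
S = R + BᵀPB = [1 0; 0 2] + [52.0000 10.0000; 10.0000 13.0000] = [53.0000 10.0000; 10.0000 15.0000]
BᵀPA = [26.0000 -20.0000; 5.0000 -8.0000]
K = S⁻¹·BᵀPA = [0.4892 -0.3165; 0.0072 -0.3223]
A−BK = [0.0216 -0.0669; -0.0576 -0.1216]
AᵀP(A−BK) = [0.2446 -0.1583; -0.1583 0.3406]
P' = Q + AᵀP(A−BK) = [6.4946 2.0917; 2.0917 2.5906]
tr(P') = 9.0853


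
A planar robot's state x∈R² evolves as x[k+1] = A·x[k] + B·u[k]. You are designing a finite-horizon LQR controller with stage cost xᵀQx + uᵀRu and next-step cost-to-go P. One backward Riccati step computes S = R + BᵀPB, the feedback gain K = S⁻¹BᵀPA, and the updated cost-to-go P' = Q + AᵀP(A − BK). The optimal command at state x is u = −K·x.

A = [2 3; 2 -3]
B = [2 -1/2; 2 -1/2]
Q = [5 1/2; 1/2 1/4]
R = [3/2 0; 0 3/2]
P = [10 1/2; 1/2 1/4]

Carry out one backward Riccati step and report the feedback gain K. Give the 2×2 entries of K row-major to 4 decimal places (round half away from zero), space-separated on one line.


0.9125 1.1863 -0.2281 -0.2966

BᵀP = [21.0000 1.5000; -5.2500 -0.3750]
S = R + BᵀPB = [3/2 0; 0 3/2] + [45.0000 -11.2500; -11.2500 2.8125] = [46.5000 -11.2500; -11.2500 4.3125]
BᵀPA = [45.0000 58.5000; -11.2500 -14.6250]
K = S⁻¹·BᵀPA = [0.9125 1.1863; -0.2281 -0.2966]
A−BK = [0.0608 0.4791; 0.0608 -5.5209]
AᵀP(A−BK) = [1.3688 1.7795; 1.7795 9.5133]
P' = Q + AᵀP(A−BK) = [6.3688 2.2795; 2.2795 9.7633]
tr(P') = 16.1321


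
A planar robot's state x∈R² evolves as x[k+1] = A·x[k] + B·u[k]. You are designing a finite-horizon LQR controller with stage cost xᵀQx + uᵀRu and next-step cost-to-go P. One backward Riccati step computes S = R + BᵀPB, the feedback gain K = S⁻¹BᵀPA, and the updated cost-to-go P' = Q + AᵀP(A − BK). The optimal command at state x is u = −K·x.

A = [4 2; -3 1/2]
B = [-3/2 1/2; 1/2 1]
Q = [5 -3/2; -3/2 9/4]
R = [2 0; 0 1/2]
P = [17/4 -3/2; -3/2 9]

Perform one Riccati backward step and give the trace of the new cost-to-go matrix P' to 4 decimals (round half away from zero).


27.6876

BᵀP = [-7.1250 6.7500; 0.6250 8.2500]
S = R + BᵀPB = [2 0; 0 1/2] + [14.0625 3.1875; 3.1875 8.5625] = [16.0625 3.1875; 3.1875 9.0625]
BᵀPA = [-48.7500 -10.8750; -22.2500 5.3750]
K = S⁻¹·BᵀPA = [-2.7390 -0.8544; -1.4918 0.8936]
A−BK = [0.6374 0.2716; -0.1387 0.0336]
AᵀP(A−BK) = [18.2820 4.7321; 4.7321 2.1556]
P' = Q + AᵀP(A−BK) = [23.2820 3.2321; 3.2321 4.4056]
tr(P') = 27.6876


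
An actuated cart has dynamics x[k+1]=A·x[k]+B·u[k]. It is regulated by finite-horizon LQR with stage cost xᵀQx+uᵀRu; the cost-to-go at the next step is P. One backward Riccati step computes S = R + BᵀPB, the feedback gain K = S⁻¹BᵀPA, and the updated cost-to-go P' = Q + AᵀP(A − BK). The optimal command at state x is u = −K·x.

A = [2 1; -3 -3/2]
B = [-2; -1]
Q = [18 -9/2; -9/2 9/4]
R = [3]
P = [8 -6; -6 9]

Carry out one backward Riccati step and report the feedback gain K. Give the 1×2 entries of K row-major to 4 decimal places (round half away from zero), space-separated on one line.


-1.4500 -0.7250

BᵀP = [-10.0000 3.0000]
S = R + BᵀPB = [3] + [17.0000] = [20.0000]
BᵀPA = [-29.0000 -14.5000]
K = S⁻¹·BᵀPA = [-1.4500 -0.7250]
A−BK = [-0.9000 -0.4500; -4.4500 -2.2250]
AᵀP(A−BK) = [142.9500 71.4750; 71.4750 35.7375]
P' = Q + AᵀP(A−BK) = [160.9500 66.9750; 66.9750 37.9875]
tr(P') = 198.9375


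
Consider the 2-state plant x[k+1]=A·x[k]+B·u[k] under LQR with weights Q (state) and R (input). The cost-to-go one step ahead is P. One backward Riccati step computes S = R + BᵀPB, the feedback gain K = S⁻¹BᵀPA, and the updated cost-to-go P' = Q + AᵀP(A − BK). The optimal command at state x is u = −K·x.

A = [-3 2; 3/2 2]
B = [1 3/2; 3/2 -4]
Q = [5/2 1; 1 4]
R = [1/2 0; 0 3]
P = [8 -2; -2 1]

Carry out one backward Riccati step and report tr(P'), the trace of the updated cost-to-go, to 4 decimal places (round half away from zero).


BᵀP = [5.0000 -0.5000; 20.0000 -7.0000]
S = R + BᵀPB = [1/2 0; 0 3] + [4.2500 9.5000; 9.5000 58.0000] = [4.7500 9.5000; 9.5000 61.0000]
BᵀPA = [-15.7500 9.0000; -70.5000 26.0000]
K = S⁻¹·BᵀPA = [-1.4586 1.5138; -0.9286 0.1905]
A−BK = [-0.1485 0.2005; -0.0263 0.4912]
AᵀP(A−BK) = [3.8120 -1.7293; -1.7293 1.4236]
P' = Q + AᵀP(A−BK) = [6.3120 -0.7293; -0.7293 5.4236]
tr(P') = 11.7356

11.7356


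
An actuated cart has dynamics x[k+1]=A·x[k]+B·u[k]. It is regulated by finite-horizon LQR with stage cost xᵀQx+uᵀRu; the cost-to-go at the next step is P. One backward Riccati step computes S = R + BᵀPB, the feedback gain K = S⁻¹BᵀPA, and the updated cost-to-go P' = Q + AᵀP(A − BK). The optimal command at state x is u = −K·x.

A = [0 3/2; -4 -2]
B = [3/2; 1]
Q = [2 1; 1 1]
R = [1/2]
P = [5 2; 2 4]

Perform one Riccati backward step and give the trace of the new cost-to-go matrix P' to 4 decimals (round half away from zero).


46.2011

BᵀP = [9.5000 7.0000]
S = R + BᵀPB = [1/2] + [21.2500] = [21.7500]
BᵀPA = [-28.0000 0.2500]
K = S⁻¹·BᵀPA = [-1.2874 0.0115]
A−BK = [1.9310 1.4828; -2.7126 -2.0115]
AᵀP(A−BK) = [27.9540 20.3218; 20.3218 15.2471]
P' = Q + AᵀP(A−BK) = [29.9540 21.3218; 21.3218 16.2471]
tr(P') = 46.2011


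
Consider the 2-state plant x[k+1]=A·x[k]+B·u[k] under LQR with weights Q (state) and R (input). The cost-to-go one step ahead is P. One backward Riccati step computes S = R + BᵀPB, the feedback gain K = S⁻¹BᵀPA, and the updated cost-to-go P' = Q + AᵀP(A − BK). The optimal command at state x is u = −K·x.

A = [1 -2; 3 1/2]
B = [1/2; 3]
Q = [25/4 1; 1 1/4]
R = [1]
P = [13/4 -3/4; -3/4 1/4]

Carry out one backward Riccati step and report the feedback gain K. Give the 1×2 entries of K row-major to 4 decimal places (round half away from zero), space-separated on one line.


BᵀP = [-0.6250 0.3750]
S = R + BᵀPB = [1] + [0.8125] = [1.8125]
BᵀPA = [0.5000 1.4375]
K = S⁻¹·BᵀPA = [0.2759 0.7931]
A−BK = [0.8621 -2.3966; 2.1724 -1.8793]
AᵀP(A−BK) = [0.8621 -2.3966; -2.3966 13.4224]
P' = Q + AᵀP(A−BK) = [7.1121 -1.3966; -1.3966 13.6724]
tr(P') = 20.7845

0.2759 0.7931


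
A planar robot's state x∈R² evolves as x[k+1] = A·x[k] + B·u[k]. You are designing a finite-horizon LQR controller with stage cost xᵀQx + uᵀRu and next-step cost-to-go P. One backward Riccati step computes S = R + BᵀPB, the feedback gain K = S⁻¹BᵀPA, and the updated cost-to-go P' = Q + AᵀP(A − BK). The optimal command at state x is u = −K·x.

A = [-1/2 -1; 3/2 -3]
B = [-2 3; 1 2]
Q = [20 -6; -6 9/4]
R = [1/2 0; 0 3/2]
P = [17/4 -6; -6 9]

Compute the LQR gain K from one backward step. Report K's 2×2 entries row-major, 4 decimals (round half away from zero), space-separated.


0.7735 -0.9780 0.2094 -0.5912

BᵀP = [-14.5000 21.0000; 0.7500 0.0000]
S = R + BᵀPB = [1/2 0; 0 3/2] + [50.0000 -1.5000; -1.5000 2.2500] = [50.5000 -1.5000; -1.5000 3.7500]
BᵀPA = [38.7500 -48.5000; -0.3750 -0.7500]
K = S⁻¹·BᵀPA = [0.7735 -0.9780; 0.2094 -0.5912]
A−BK = [0.4188 -1.1824; 0.3076 -0.8397]
AᵀP(A−BK) = [0.4161 -0.7009; -0.7009 1.3758]
P' = Q + AᵀP(A−BK) = [20.4161 -6.7009; -6.7009 3.6258]
tr(P') = 24.0418


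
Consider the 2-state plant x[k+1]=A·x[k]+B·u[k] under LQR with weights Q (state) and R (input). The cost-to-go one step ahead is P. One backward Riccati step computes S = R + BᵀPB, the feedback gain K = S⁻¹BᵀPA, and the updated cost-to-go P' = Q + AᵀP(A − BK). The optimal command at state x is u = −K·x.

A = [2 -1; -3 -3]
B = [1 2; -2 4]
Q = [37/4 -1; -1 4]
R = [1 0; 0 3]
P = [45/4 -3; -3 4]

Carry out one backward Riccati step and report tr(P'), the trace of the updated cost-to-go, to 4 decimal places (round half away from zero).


BᵀP = [17.2500 -11.0000; 10.5000 10.0000]
S = R + BᵀPB = [1 0; 0 3] + [39.2500 -9.5000; -9.5000 61.0000] = [40.2500 -9.5000; -9.5000 64.0000]
BᵀPA = [67.5000 15.7500; -9.0000 -40.5000]
K = S⁻¹·BᵀPA = [1.7035 0.2507; 0.1122 -0.5956]
A−BK = [0.0720 -0.0595; -0.0419 -0.1162]
AᵀP(A−BK) = [3.0232 0.2154; 0.2154 1.1794]
P' = Q + AᵀP(A−BK) = [12.2732 -0.7846; -0.7846 5.1794]
tr(P') = 17.4527

17.4527


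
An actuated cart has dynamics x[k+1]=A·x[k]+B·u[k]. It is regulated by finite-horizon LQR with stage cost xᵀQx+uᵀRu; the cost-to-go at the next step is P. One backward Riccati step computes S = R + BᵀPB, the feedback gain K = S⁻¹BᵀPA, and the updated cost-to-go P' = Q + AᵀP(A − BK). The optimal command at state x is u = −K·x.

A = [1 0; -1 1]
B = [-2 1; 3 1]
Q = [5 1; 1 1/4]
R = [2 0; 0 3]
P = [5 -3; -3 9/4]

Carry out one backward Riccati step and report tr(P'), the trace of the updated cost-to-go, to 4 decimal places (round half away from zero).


5.7585

BᵀP = [-19.0000 12.7500; 2.0000 -0.7500]
S = R + BᵀPB = [2 0; 0 3] + [76.2500 -6.2500; -6.2500 1.2500] = [78.2500 -6.2500; -6.2500 4.2500]
BᵀPA = [-31.7500 12.7500; 2.7500 -0.7500]
K = S⁻¹·BᵀPA = [-0.4012 0.1687; 0.0571 0.0716]
A−BK = [0.1405 0.2658; 0.1465 0.4225]
AᵀP(A−BK) = [0.3552 -0.0920; -0.0920 0.1533]
P' = Q + AᵀP(A−BK) = [5.3552 0.9080; 0.9080 0.4033]
tr(P') = 5.7585


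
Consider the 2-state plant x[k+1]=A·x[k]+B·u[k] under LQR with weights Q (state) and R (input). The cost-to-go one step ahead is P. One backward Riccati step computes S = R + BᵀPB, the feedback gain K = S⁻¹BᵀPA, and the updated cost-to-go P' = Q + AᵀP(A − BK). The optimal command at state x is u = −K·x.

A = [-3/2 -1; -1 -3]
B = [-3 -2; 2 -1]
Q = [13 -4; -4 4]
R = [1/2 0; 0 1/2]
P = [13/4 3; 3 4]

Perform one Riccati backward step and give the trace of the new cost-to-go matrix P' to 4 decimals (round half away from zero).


18.7824

BᵀP = [-3.7500 -1.0000; -9.5000 -10.0000]
S = R + BᵀPB = [1/2 0; 0 1/2] + [9.2500 8.5000; 8.5000 29.0000] = [9.7500 8.5000; 8.5000 29.5000]
BᵀPA = [6.6250 6.7500; 24.2500 39.5000]
K = S⁻¹·BᵀPA = [-0.0496 -0.6344; 0.8363 1.5218]
A−BK = [0.0238 0.1405; -0.0644 -0.2095]
AᵀP(A−BK) = [0.3602 0.6748; 0.6748 1.4222]
P' = Q + AᵀP(A−BK) = [13.3602 -3.3252; -3.3252 5.4222]
tr(P') = 18.7824


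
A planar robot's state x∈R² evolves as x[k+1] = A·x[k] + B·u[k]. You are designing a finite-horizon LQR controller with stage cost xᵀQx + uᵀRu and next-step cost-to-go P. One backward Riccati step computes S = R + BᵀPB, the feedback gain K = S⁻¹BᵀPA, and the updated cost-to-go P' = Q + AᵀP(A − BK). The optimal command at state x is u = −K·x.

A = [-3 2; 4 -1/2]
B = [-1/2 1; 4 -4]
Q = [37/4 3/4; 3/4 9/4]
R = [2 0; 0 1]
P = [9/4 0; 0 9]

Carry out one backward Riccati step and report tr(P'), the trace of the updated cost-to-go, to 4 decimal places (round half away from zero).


27.7719

BᵀP = [-1.1250 36.0000; 2.2500 -36.0000]
S = R + BᵀPB = [2 0; 0 1] + [144.5625 -145.1250; -145.1250 146.2500] = [146.5625 -145.1250; -145.1250 147.2500]
BᵀPA = [147.3750 -20.2500; -150.7500 22.5000]
K = S⁻¹·BᵀPA = [-0.3396 0.5451; -1.3585 0.6901]
A−BK = [-1.8113 1.5825; -0.0755 0.0797]
AᵀP(A−BK) = [9.5094 -7.8113; -7.8113 6.7624]
P' = Q + AᵀP(A−BK) = [18.7594 -7.0613; -7.0613 9.0124]
tr(P') = 27.7719


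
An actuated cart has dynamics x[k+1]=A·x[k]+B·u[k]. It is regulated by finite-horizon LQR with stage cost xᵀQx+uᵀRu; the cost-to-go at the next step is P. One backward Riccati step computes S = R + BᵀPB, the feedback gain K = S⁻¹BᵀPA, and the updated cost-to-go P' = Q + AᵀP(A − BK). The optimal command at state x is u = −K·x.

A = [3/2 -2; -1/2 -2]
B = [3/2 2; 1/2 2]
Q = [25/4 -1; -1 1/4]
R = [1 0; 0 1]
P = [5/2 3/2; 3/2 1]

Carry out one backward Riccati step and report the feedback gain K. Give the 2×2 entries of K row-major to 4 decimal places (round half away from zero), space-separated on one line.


BᵀP = [4.5000 2.7500; 8.0000 5.0000]
S = R + BᵀPB = [1 0; 0 1] + [8.1250 14.5000; 14.5000 26.0000] = [9.1250 14.5000; 14.5000 27.0000]
BᵀPA = [5.3750 -14.5000; 9.5000 -26.0000]
K = S⁻¹·BᵀPA = [0.2042 -0.4014; 0.2422 -0.7474]
A−BK = [0.7093 0.0969; -1.0865 -0.3045]
AᵀP(A−BK) = [0.2266 -0.2422; -0.2422 0.7474]
P' = Q + AᵀP(A−BK) = [6.4766 -1.2422; -1.2422 0.9974]
tr(P') = 7.4740

0.2042 -0.4014 0.2422 -0.7474


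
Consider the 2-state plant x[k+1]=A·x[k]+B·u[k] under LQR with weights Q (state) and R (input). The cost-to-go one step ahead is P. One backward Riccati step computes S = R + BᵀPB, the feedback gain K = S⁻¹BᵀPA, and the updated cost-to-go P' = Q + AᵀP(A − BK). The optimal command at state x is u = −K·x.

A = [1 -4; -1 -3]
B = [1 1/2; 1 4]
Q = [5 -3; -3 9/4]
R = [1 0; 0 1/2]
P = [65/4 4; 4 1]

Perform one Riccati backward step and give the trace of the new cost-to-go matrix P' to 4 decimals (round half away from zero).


BᵀP = [20.2500 5.0000; 24.1250 6.0000]
S = R + BᵀPB = [1 0; 0 1/2] + [25.2500 30.1250; 30.1250 36.0625] = [26.2500 30.1250; 30.1250 36.5625]
BᵀPA = [15.2500 -96.0000; 18.1250 -114.5000]
K = S⁻¹·BᵀPA = [0.2213 -1.1615; 0.3134 -2.1746]
A−BK = [0.6220 -1.7512; -2.4749 6.8600]
AᵀP(A−BK) = [0.1950 -0.8720; -0.8720 4.5012]
P' = Q + AᵀP(A−BK) = [5.1950 -3.8720; -3.8720 6.7512]
tr(P') = 11.9462

11.9462


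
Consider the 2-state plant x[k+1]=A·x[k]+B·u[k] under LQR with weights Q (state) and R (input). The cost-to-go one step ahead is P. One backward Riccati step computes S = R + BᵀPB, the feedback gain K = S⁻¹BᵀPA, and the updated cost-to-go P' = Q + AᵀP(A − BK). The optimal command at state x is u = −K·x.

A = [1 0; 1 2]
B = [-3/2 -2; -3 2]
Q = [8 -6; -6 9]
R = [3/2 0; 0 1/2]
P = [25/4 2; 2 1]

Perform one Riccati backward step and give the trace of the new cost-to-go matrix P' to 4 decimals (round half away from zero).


BᵀP = [-15.3750 -6.0000; -8.5000 -2.0000]
S = R + BᵀPB = [3/2 0; 0 1/2] + [41.0625 18.7500; 18.7500 13.0000] = [42.5625 18.7500; 18.7500 13.5000]
BᵀPA = [-21.3750 -12.0000; -10.5000 -4.0000]
K = S⁻¹·BᵀPA = [-0.4111 -0.3901; -0.2068 0.2455]
A−BK = [-0.0303 -0.0942; 0.1803 0.3388]
AᵀP(A−BK) = [0.2913 0.2396; 0.2396 0.3010]
P' = Q + AᵀP(A−BK) = [8.2913 -5.7604; -5.7604 9.3010]
tr(P') = 17.5923

17.5923


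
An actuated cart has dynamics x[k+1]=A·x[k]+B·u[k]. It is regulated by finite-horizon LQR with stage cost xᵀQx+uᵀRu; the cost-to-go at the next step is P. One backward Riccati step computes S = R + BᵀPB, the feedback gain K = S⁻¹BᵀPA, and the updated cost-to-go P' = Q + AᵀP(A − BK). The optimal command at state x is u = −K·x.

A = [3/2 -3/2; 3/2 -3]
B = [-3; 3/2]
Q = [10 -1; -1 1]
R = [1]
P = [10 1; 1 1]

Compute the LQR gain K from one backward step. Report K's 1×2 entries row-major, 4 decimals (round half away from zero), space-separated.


-0.5341 0.5608

BᵀP = [-28.5000 -1.5000]
S = R + BᵀPB = [1] + [83.2500] = [84.2500]
BᵀPA = [-45.0000 47.2500]
K = S⁻¹·BᵀPA = [-0.5341 0.5608]
A−BK = [-0.1024 0.1825; 2.3012 -3.8412]
AᵀP(A−BK) = [5.2144 -8.5126; -8.5126 14.0007]
P' = Q + AᵀP(A−BK) = [15.2144 -9.5126; -9.5126 15.0007]
tr(P') = 30.2151


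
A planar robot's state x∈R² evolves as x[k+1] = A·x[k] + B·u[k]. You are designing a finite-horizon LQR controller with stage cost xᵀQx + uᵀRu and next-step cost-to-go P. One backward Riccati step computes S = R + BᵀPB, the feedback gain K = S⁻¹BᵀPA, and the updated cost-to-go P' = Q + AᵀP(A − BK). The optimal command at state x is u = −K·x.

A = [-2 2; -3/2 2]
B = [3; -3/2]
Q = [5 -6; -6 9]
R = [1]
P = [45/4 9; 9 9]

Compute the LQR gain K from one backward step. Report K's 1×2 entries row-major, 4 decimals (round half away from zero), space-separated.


BᵀP = [20.2500 13.5000]
S = R + BᵀPB = [1] + [40.5000] = [41.5000]
BᵀPA = [-60.7500 67.5000]
K = S⁻¹·BᵀPA = [-1.4639 1.6265]
A−BK = [2.3916 -2.8795; -3.6958 4.4398]
AᵀP(A−BK) = [30.3208 -36.1898; -36.1898 43.2108]
P' = Q + AᵀP(A−BK) = [35.3208 -42.1898; -42.1898 52.2108]
tr(P') = 87.5316

-1.4639 1.6265


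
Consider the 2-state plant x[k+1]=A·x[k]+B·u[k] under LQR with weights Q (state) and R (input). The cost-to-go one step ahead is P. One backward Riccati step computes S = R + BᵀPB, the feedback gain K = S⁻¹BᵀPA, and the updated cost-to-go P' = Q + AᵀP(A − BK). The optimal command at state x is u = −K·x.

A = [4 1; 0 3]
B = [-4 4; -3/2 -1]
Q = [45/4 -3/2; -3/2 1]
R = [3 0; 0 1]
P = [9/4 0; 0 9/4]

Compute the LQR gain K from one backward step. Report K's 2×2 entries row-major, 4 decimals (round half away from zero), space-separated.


-0.3586 -1.0183 0.6191 -0.7891

BᵀP = [-9.0000 -3.3750; 9.0000 -2.2500]
S = R + BᵀPB = [3 0; 0 1] + [41.0625 -32.6250; -32.6250 38.2500] = [44.0625 -32.6250; -32.6250 39.2500]
BᵀPA = [-36.0000 -19.1250; 36.0000 2.2500]
K = S⁻¹·BᵀPA = [-0.3586 -1.0183; 0.6191 -0.7891]
A−BK = [0.0891 0.0832; 0.0812 0.6834]
AᵀP(A−BK) = [0.8018 0.7485; 0.7485 4.8000]
P' = Q + AᵀP(A−BK) = [12.0518 -0.7515; -0.7515 5.8000]
tr(P') = 17.8518


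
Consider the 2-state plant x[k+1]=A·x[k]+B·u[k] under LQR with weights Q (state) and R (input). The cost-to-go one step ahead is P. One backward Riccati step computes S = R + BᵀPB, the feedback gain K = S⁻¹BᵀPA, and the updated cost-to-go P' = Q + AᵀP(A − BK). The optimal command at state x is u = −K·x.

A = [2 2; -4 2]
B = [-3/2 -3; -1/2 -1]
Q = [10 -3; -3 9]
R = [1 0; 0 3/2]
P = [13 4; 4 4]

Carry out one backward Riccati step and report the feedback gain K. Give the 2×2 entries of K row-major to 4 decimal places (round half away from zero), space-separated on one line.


BᵀP = [-21.5000 -8.0000; -43.0000 -16.0000]
S = R + BᵀPB = [1 0; 0 3/2] + [36.2500 72.5000; 72.5000 145.0000] = [37.2500 72.5000; 72.5000 146.5000]
BᵀPA = [-11.0000 -59.0000; -22.0000 -118.0000]
K = S⁻¹·BᵀPA = [-0.0821 -0.4406; -0.1095 -0.5874]
A−BK = [1.5482 -0.4231; -4.1506 1.1923]
AᵀP(A−BK) = [48.6870 -13.7698; -13.7698 4.6895]
P' = Q + AᵀP(A−BK) = [58.6870 -16.7698; -16.7698 13.6895]
tr(P') = 72.3765

-0.0821 -0.4406 -0.1095 -0.5874


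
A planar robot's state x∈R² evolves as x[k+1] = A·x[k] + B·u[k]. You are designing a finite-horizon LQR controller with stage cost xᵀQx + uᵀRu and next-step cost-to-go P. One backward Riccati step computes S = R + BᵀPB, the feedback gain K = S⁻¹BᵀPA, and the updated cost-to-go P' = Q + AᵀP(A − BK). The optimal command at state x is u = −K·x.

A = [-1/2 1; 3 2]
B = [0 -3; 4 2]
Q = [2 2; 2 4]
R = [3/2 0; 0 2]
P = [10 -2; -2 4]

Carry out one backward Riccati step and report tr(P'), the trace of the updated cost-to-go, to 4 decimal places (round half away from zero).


BᵀP = [-8.0000 16.0000; -34.0000 14.0000]
S = R + BᵀPB = [3/2 0; 0 2] + [64.0000 56.0000; 56.0000 130.0000] = [65.5000 56.0000; 56.0000 132.0000]
BᵀPA = [52.0000 24.0000; 59.0000 -6.0000]
K = S⁻¹·BᵀPA = [0.6461 0.6359; 0.1729 -0.3152]
A−BK = [0.0186 0.0543; 0.0699 0.0868]
AᵀP(A−BK) = [0.7037 0.5309; 0.5309 0.8461]
P' = Q + AᵀP(A−BK) = [2.7037 2.5309; 2.5309 4.8461]
tr(P') = 7.5498

7.5498


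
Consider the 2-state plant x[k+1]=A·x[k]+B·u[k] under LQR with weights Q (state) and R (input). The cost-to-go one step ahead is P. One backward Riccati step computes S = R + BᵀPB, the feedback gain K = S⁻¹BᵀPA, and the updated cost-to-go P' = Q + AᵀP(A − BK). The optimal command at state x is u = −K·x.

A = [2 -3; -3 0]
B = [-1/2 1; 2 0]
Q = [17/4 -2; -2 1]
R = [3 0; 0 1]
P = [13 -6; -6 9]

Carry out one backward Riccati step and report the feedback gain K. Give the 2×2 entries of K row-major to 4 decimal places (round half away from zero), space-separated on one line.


BᵀP = [-18.5000 21.0000; 13.0000 -6.0000]
S = R + BᵀPB = [3 0; 0 1] + [51.2500 -18.5000; -18.5000 13.0000] = [54.2500 -18.5000; -18.5000 14.0000]
BᵀPA = [-100.0000 55.5000; 44.0000 -39.0000]
K = S⁻¹·BᵀPA = [-1.4044 0.1330; 1.2870 -2.6099]
A−BK = [0.0108 -0.3235; -0.1911 -0.2660]
AᵀP(A−BK) = [7.9287 -3.8610; -3.8610 7.8298]
P' = Q + AᵀP(A−BK) = [12.1787 -5.8610; -5.8610 8.8298]
tr(P') = 21.0085

-1.4044 0.1330 1.2870 -2.6099


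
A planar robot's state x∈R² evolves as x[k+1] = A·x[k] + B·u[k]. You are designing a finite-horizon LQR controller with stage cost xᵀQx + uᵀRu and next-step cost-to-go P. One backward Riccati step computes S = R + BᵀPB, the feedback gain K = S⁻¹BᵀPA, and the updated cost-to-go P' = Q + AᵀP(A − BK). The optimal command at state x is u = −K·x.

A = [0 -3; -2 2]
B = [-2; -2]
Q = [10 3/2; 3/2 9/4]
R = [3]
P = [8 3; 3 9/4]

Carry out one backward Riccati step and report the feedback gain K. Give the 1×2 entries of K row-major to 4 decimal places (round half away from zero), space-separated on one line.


BᵀP = [-22.0000 -10.5000]
S = R + BᵀPB = [3] + [65.0000] = [68.0000]
BᵀPA = [21.0000 45.0000]
K = S⁻¹·BᵀPA = [0.3088 0.6618]
A−BK = [0.6176 -1.6765; -1.3824 3.3235]
AᵀP(A−BK) = [2.5147 -4.8971; -4.8971 15.2206]
P' = Q + AᵀP(A−BK) = [12.5147 -3.3971; -3.3971 17.4706]
tr(P') = 29.9853

0.3088 0.6618


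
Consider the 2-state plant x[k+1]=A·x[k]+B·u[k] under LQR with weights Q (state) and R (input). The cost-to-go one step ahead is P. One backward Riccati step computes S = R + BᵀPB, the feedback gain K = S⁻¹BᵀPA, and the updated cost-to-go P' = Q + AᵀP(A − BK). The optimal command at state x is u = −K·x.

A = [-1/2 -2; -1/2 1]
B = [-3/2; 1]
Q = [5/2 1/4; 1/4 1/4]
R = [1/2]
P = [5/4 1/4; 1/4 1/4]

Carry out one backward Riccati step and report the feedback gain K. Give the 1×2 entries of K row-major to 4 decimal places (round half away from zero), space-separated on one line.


BᵀP = [-1.6250 -0.1250]
S = R + BᵀPB = [1/2] + [2.3125] = [2.8125]
BᵀPA = [0.8750 3.1250]
K = S⁻¹·BᵀPA = [0.3111 1.1111]
A−BK = [-0.0333 -0.3333; -0.8111 -0.1111]
AᵀP(A−BK) = [0.2278 0.2778; 0.2778 0.7778]
P' = Q + AᵀP(A−BK) = [2.7278 0.5278; 0.5278 1.0278]
tr(P') = 3.7556

0.3111 1.1111


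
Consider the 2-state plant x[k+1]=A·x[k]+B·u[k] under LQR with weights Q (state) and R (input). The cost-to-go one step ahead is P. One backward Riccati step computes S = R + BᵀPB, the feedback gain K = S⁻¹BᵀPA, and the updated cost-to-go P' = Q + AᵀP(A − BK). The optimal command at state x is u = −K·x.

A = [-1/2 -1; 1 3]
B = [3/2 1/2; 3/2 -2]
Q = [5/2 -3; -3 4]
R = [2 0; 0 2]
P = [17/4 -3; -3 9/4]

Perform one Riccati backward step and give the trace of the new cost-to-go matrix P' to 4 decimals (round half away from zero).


11.7286

BᵀP = [1.8750 -1.1250; 8.1250 -6.0000]
S = R + BᵀPB = [2 0; 0 2] + [1.1250 3.1875; 3.1875 16.0625] = [3.1250 3.1875; 3.1875 18.0625]
BᵀPA = [-2.0625 -5.2500; -10.0625 -26.1250]
K = S⁻¹·BᵀPA = [-0.1119 -0.2496; -0.5373 -1.4023]
A−BK = [-0.0635 0.0756; 0.0932 0.5698]
AᵀP(A−BK) = [0.6747 1.7493; 1.7493 4.5540]
P' = Q + AᵀP(A−BK) = [3.1747 -1.2507; -1.2507 8.5540]
tr(P') = 11.7286


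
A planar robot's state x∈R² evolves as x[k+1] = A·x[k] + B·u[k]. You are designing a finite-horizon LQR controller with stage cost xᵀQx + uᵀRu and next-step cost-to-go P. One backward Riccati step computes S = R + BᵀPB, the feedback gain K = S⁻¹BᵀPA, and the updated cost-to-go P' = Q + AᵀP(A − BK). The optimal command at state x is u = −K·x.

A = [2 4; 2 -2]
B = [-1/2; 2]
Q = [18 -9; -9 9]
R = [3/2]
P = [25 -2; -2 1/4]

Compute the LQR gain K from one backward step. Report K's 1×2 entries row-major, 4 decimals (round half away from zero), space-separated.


-2.3529 -5.4118

BᵀP = [-16.5000 1.5000]
S = R + BᵀPB = [3/2] + [11.2500] = [12.7500]
BᵀPA = [-30.0000 -69.0000]
K = S⁻¹·BᵀPA = [-2.3529 -5.4118]
A−BK = [0.8235 1.2941; 6.7059 8.8235]
AᵀP(A−BK) = [14.4118 28.6471; 28.6471 59.5882]
P' = Q + AᵀP(A−BK) = [32.4118 19.6471; 19.6471 68.5882]
tr(P') = 101.0000


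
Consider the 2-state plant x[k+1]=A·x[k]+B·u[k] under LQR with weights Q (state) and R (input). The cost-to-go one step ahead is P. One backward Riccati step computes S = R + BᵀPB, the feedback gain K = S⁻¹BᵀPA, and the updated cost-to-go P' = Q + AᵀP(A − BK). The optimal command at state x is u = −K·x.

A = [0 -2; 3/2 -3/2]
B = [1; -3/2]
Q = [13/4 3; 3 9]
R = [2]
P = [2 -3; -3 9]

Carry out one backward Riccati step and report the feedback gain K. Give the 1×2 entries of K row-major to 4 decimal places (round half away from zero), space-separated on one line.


BᵀP = [6.5000 -16.5000]
S = R + BᵀPB = [2] + [31.2500] = [33.2500]
BᵀPA = [-24.7500 11.7500]
K = S⁻¹·BᵀPA = [-0.7444 0.3534]
A−BK = [0.7444 -2.3534; 0.3835 -0.9699]
AᵀP(A−BK) = [1.8271 -2.5038; -2.5038 6.0977]
P' = Q + AᵀP(A−BK) = [5.0771 0.4962; 0.4962 15.0977]
tr(P') = 20.1748

-0.7444 0.3534


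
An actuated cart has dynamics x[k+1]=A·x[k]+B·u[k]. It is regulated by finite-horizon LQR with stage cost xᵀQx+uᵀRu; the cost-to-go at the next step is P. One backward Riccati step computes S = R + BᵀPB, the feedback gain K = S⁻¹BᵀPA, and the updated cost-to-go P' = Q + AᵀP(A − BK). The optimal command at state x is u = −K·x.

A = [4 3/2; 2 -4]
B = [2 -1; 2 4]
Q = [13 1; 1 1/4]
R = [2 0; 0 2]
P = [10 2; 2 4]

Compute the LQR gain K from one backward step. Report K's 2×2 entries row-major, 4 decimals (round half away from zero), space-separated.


1.7391 0.1801 -0.3623 -1.0554

BᵀP = [24.0000 12.0000; -2.0000 14.0000]
S = R + BᵀPB = [2 0; 0 2] + [72.0000 24.0000; 24.0000 58.0000] = [74.0000 24.0000; 24.0000 60.0000]
BᵀPA = [120.0000 -12.0000; 20.0000 -59.0000]
K = S⁻¹·BᵀPA = [1.7391 0.1801; -0.3623 -1.0554]
A−BK = [0.1594 0.0844; -0.0290 -0.1387]
AᵀP(A−BK) = [6.5507 1.4928; 1.4928 2.3939]
P' = Q + AᵀP(A−BK) = [19.5507 2.4928; 2.4928 2.6439]
tr(P') = 22.1946


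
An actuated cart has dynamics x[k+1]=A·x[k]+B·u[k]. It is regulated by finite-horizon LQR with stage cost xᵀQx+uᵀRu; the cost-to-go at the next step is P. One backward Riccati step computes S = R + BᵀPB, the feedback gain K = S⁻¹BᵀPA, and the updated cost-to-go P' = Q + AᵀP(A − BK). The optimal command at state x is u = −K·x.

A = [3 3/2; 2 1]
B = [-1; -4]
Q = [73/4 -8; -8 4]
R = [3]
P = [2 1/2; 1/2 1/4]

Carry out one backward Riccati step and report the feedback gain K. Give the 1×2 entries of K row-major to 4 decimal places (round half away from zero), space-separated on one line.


-1.1538 -0.5769

BᵀP = [-4.0000 -1.5000]
S = R + BᵀPB = [3] + [10.0000] = [13.0000]
BᵀPA = [-15.0000 -7.5000]
K = S⁻¹·BᵀPA = [-1.1538 -0.5769]
A−BK = [1.8462 0.9231; -2.6154 -1.3077]
AᵀP(A−BK) = [7.6923 3.8462; 3.8462 1.9231]
P' = Q + AᵀP(A−BK) = [25.9423 -4.1538; -4.1538 5.9231]
tr(P') = 31.8654


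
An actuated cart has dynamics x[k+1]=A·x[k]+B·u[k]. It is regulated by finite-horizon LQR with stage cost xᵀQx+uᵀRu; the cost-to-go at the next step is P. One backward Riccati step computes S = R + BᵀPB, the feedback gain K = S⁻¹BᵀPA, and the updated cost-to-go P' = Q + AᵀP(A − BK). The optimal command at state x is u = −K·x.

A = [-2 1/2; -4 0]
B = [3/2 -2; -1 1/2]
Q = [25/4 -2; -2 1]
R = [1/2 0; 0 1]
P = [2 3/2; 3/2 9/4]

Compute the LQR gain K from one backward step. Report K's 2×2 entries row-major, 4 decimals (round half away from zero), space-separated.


2.4663 0.0052 3.2608 -0.2453

BᵀP = [1.5000 0.0000; -3.2500 -1.8750]
S = R + BᵀPB = [1/2 0; 0 1] + [2.2500 -3.0000; -3.0000 5.5625] = [2.7500 -3.0000; -3.0000 6.5625]
BᵀPA = [-3.0000 0.7500; 14.0000 -1.6250]
K = S⁻¹·BᵀPA = [2.4663 0.0052; 3.2608 -0.2453]
A−BK = [0.8221 0.0017; -3.1641 0.1278]
AᵀP(A−BK) = [29.7478 -1.5509; -1.5509 0.0976]
P' = Q + AᵀP(A−BK) = [35.9978 -3.5509; -3.5509 1.0976]
tr(P') = 37.0954


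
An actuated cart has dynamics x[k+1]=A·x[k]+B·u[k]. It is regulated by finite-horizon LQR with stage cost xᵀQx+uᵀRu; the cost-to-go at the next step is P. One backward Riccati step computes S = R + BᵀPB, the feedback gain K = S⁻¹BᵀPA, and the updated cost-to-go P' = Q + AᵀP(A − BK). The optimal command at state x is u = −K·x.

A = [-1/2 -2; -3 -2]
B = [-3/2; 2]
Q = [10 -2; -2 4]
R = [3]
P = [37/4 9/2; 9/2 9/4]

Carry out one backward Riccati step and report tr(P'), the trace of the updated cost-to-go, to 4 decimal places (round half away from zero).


82.6048

BᵀP = [-4.8750 -2.2500]
S = R + BᵀPB = [3] + [2.8125] = [5.8125]
BᵀPA = [9.1875 14.2500]
K = S⁻¹·BᵀPA = [1.5806 2.4516]
A−BK = [1.8710 1.6774; -6.1613 -6.9032]
AᵀP(A−BK) = [21.5403 31.7258; 31.7258 47.0645]
P' = Q + AᵀP(A−BK) = [31.5403 29.7258; 29.7258 51.0645]
tr(P') = 82.6048


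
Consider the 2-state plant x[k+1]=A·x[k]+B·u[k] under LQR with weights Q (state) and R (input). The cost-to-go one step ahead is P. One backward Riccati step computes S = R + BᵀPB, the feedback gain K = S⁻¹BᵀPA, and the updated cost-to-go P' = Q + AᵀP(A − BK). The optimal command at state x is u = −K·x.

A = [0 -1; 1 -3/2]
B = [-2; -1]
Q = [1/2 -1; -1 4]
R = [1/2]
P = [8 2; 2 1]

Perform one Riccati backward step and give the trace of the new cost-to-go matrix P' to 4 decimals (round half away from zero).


5.4789

BᵀP = [-18.0000 -5.0000]
S = R + BᵀPB = [1/2] + [41.0000] = [41.5000]
BᵀPA = [-5.0000 25.5000]
K = S⁻¹·BᵀPA = [-0.1205 0.6145]
A−BK = [-0.2410 0.2289; 0.8795 -0.8855]
AᵀP(A−BK) = [0.3976 -0.4277; -0.4277 0.5813]
P' = Q + AᵀP(A−BK) = [0.8976 -1.4277; -1.4277 4.5813]
tr(P') = 5.4789


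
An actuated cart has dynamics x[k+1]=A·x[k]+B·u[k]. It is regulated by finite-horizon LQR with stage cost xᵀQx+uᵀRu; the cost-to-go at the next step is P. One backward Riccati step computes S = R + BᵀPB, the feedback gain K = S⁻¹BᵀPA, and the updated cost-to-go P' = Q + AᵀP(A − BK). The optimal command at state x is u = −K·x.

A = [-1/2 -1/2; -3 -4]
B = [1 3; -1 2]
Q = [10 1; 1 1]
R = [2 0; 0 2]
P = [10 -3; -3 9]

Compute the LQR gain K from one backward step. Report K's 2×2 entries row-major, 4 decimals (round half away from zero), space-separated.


1.4604 2.0089 -0.6620 -0.8493

BᵀP = [13.0000 -12.0000; 24.0000 9.0000]
S = R + BᵀPB = [2 0; 0 2] + [25.0000 15.0000; 15.0000 90.0000] = [27.0000 15.0000; 15.0000 92.0000]
BᵀPA = [29.5000 41.5000; -39.0000 -48.0000]
K = S⁻¹·BᵀPA = [1.4604 2.0089; -0.6620 -0.8493]
A−BK = [0.0257 0.0390; -0.2156 -0.2926]
AᵀP(A−BK) = [5.6000 7.6173; 7.6173 10.3676]
P' = Q + AᵀP(A−BK) = [15.6000 8.6173; 8.6173 11.3676]
tr(P') = 26.9677


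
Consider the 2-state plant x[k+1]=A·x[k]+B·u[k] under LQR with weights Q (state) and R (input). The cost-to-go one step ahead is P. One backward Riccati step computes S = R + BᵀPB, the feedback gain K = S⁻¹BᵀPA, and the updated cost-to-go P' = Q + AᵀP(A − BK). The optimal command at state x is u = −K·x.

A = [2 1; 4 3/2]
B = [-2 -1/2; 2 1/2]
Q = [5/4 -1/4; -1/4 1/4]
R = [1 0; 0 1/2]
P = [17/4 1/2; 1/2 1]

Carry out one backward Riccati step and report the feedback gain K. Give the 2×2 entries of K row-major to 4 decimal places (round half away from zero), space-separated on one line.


-0.5466 -0.2981 -0.2733 -0.1491

BᵀP = [-7.5000 1.0000; -1.8750 0.2500]
S = R + BᵀPB = [1 0; 0 1/2] + [17.0000 4.2500; 4.2500 1.0625] = [18.0000 4.2500; 4.2500 1.5625]
BᵀPA = [-11.0000 -6.0000; -2.7500 -1.5000]
K = S⁻¹·BᵀPA = [-0.5466 -0.2981; -0.2733 -0.1491]
A−BK = [0.7702 0.3292; 5.2298 2.1708]
AᵀP(A−BK) = [34.2360 14.3106; 14.3106 5.9876]
P' = Q + AᵀP(A−BK) = [35.4860 14.0606; 14.0606 6.2376]
tr(P') = 41.7236


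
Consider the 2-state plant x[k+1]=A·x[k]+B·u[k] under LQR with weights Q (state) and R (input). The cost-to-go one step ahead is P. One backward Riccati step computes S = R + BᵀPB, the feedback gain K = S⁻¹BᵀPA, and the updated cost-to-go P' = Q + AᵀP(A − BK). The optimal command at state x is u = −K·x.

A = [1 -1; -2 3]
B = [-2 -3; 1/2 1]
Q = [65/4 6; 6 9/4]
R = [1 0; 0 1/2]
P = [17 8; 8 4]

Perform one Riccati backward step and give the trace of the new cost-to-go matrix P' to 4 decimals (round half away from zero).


21.7409

BᵀP = [-30.0000 -14.0000; -43.0000 -20.0000]
S = R + BᵀPB = [1 0; 0 1/2] + [53.0000 76.0000; 76.0000 109.0000] = [54.0000 76.0000; 76.0000 109.5000]
BᵀPA = [-2.0000 -12.0000; -3.0000 -17.0000]
K = S⁻¹·BᵀPA = [0.0657 -0.1606; -0.0730 -0.0438]
A−BK = [0.9124 -1.4526; -1.9599 3.1241]
AᵀP(A−BK) = [0.9124 -1.4526; -1.4526 2.3285]
P' = Q + AᵀP(A−BK) = [17.1624 4.5474; 4.5474 4.5785]
tr(P') = 21.7409


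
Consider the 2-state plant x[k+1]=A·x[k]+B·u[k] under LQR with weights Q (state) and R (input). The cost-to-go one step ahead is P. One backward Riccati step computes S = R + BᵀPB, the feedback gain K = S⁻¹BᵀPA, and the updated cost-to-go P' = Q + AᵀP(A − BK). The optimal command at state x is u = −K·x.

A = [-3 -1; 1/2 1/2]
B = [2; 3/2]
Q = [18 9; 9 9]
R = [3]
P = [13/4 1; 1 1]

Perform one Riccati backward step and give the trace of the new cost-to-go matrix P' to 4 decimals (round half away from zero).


BᵀP = [8.0000 3.5000]
S = R + BᵀPB = [3] + [21.2500] = [24.2500]
BᵀPA = [-22.2500 -6.2500]
K = S⁻¹·BᵀPA = [-0.9175 -0.2577]
A−BK = [-1.1649 -0.4845; 1.8763 0.8866]
AᵀP(A−BK) = [6.0851 2.2655; 2.2655 0.8892]
P' = Q + AᵀP(A−BK) = [24.0851 11.2655; 11.2655 9.8892]
tr(P') = 33.9742

33.9742


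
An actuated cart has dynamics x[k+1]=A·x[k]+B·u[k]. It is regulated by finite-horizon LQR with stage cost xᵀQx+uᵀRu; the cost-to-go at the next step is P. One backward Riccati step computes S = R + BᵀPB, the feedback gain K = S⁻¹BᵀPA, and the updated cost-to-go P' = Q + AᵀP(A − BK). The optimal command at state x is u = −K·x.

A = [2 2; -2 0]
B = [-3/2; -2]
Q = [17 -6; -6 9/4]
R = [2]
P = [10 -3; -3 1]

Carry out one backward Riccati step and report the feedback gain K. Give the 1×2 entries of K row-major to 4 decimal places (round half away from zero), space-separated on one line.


BᵀP = [-9.0000 2.5000]
S = R + BᵀPB = [2] + [8.5000] = [10.5000]
BᵀPA = [-23.0000 -18.0000]
K = S⁻¹·BᵀPA = [-2.1905 -1.7143]
A−BK = [-1.2857 -0.5714; -6.3810 -3.4286]
AᵀP(A−BK) = [17.6190 12.5714; 12.5714 9.1429]
P' = Q + AᵀP(A−BK) = [34.6190 6.5714; 6.5714 11.3929]
tr(P') = 46.0119

-2.1905 -1.7143


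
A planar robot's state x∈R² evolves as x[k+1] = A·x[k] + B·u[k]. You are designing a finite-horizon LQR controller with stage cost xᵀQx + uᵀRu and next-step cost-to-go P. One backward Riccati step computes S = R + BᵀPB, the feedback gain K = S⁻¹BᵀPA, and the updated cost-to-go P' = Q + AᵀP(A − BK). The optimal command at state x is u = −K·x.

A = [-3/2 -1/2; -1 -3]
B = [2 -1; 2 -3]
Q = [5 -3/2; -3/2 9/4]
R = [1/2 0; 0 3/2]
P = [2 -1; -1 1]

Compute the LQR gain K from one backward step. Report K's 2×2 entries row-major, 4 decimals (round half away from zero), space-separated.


BᵀP = [2.0000 0.0000; 1.0000 -2.0000]
S = R + BᵀPB = [1/2 0; 0 3/2] + [4.0000 -2.0000; -2.0000 5.0000] = [4.5000 -2.0000; -2.0000 6.5000]
BᵀPA = [-3.0000 -1.0000; 0.5000 5.5000]
K = S⁻¹·BᵀPA = [-0.7327 0.1782; -0.1485 0.9010]
A−BK = [-0.1832 0.0446; 0.0198 -0.6535]
AᵀP(A−BK) = [0.3762 -0.4158; -0.4158 1.7228]
P' = Q + AᵀP(A−BK) = [5.3762 -1.9158; -1.9158 3.9728]
tr(P') = 9.3490

-0.7327 0.1782 -0.1485 0.9010


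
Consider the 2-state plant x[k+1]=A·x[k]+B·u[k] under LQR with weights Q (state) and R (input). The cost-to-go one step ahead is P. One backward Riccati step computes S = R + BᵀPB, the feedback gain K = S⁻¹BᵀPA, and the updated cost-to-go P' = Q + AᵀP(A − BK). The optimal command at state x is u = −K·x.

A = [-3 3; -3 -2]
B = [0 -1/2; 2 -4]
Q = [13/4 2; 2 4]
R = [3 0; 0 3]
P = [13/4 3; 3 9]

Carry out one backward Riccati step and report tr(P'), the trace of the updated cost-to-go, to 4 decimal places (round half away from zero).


BᵀP = [6.0000 18.0000; -13.6250 -37.5000]
S = R + BᵀPB = [3 0; 0 3] + [36.0000 -75.0000; -75.0000 156.8125] = [39.0000 -75.0000; -75.0000 159.8125]
BᵀPA = [-72.0000 -18.0000; 153.3750 34.1250]
K = S⁻¹·BᵀPA = [-0.0056 -0.5221; 0.9571 -0.0315]
A−BK = [-2.5214 2.9843; 0.8396 -1.0818]
AᵀP(A−BK) = [17.0531 -17.0114; -17.0114 20.9269]
P' = Q + AᵀP(A−BK) = [20.3031 -15.0114; -15.0114 24.9269]
tr(P') = 45.2299

45.2299


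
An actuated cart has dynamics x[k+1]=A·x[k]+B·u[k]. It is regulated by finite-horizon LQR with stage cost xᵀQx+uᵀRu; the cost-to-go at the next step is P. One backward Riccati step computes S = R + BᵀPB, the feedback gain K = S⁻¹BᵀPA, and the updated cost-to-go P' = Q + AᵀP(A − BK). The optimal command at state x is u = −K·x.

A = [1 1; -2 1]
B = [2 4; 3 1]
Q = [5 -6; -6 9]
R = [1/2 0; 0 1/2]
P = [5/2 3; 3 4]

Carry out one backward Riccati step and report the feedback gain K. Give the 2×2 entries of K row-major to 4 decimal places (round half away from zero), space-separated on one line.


-0.5763 0.2625 0.3452 0.1398

BᵀP = [14.0000 18.0000; 13.0000 16.0000]
S = R + BᵀPB = [1/2 0; 0 1/2] + [82.0000 74.0000; 74.0000 68.0000] = [82.5000 74.0000; 74.0000 68.5000]
BᵀPA = [-22.0000 32.0000; -19.0000 29.0000]
K = S⁻¹·BᵀPA = [-0.5763 0.2625; 0.3452 0.1398]
A−BK = [0.7718 -0.0842; -0.6163 0.0728]
AᵀP(A−BK) = [0.3802 -0.0692; -0.0692 0.0464]
P' = Q + AᵀP(A−BK) = [5.3802 -6.0692; -6.0692 9.0464]
tr(P') = 14.4265


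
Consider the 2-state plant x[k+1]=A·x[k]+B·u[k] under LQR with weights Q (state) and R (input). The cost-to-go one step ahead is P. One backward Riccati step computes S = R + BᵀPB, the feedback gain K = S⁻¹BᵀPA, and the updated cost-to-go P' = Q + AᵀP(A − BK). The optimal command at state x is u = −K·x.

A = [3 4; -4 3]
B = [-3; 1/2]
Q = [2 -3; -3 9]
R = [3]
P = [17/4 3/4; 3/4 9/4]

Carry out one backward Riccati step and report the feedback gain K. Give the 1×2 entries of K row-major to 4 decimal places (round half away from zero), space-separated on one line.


BᵀP = [-12.3750 -1.1250]
S = R + BᵀPB = [3] + [36.5625] = [39.5625]
BᵀPA = [-32.6250 -52.8750]
K = S⁻¹·BᵀPA = [-0.8246 -1.3365]
A−BK = [0.5261 -0.0095; -3.5877 3.6682]
AᵀP(A−BK) = [29.3460 -24.8531; -24.8531 35.5829]
P' = Q + AᵀP(A−BK) = [31.3460 -27.8531; -27.8531 44.5829]
tr(P') = 75.9289

-0.8246 -1.3365


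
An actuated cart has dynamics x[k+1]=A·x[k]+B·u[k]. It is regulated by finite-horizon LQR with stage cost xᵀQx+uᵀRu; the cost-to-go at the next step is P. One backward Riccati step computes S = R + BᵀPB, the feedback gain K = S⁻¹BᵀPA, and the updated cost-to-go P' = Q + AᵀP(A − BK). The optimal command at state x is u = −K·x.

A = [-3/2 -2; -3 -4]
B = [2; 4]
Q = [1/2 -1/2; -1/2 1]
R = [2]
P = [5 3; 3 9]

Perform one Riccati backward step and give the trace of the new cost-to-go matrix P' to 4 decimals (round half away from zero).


4.5958

BᵀP = [22.0000 42.0000]
S = R + BᵀPB = [2] + [212.0000] = [214.0000]
BᵀPA = [-159.0000 -212.0000]
K = S⁻¹·BᵀPA = [-0.7430 -0.9907]
A−BK = [-0.0140 -0.0187; -0.0280 -0.0374]
AᵀP(A−BK) = [1.1145 1.4860; 1.4860 1.9813]
P' = Q + AᵀP(A−BK) = [1.6145 0.9860; 0.9860 2.9813]
tr(P') = 4.5958


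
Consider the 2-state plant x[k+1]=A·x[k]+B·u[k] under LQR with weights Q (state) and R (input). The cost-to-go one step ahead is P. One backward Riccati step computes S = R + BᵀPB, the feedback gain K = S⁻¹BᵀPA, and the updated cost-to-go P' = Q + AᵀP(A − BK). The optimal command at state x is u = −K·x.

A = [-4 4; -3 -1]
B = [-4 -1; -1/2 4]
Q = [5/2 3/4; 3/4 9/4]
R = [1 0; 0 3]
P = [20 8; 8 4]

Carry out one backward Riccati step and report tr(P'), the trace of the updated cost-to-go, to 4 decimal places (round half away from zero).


BᵀP = [-84.0000 -34.0000; 12.0000 8.0000]
S = R + BᵀPB = [1 0; 0 3] + [353.0000 -52.0000; -52.0000 20.0000] = [354.0000 -52.0000; -52.0000 23.0000]
BᵀPA = [438.0000 -302.0000; -72.0000 40.0000]
K = S⁻¹·BᵀPA = [1.1640 -0.8948; -0.4987 -0.2839]
A−BK = [0.1574 0.1368; -0.4231 -0.3117]
AᵀP(A−BK) = [2.2471 -0.5142; -0.5142 1.1232]
P' = Q + AᵀP(A−BK) = [4.7471 0.2358; 0.2358 3.3732]
tr(P') = 8.1204

8.1204
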